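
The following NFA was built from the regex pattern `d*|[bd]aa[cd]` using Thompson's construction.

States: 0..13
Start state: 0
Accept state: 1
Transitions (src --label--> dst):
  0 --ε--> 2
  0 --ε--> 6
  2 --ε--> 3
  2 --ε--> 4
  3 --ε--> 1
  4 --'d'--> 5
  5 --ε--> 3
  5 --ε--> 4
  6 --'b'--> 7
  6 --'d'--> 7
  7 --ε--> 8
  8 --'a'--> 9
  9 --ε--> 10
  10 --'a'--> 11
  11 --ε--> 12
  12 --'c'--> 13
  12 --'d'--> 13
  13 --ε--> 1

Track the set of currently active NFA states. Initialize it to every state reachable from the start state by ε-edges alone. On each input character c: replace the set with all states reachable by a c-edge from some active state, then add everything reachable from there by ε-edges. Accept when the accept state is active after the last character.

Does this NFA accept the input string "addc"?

Answer: REJECT

Derivation:
S₀ = ε-closure({0}) = {0,1,2,3,4,6}
'a' @ 1: {}  — state set empty
rest 'ddc' ignored (set empty)
end set {} — state 1 not in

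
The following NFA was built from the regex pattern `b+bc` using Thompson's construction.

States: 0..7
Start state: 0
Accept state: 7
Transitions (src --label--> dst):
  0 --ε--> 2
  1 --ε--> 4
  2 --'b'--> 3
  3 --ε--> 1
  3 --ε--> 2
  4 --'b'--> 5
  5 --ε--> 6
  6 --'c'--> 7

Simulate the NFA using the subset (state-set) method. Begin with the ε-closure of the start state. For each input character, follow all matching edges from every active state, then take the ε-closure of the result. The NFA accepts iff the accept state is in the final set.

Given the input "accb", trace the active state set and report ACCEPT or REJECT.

Answer: REJECT

Trace:
start: ε-closure({0}) = {0,2}
'a' @ 1: {}  — no active states
rest 'ccb' ignored (set empty)
final: {}; accept 7 not in set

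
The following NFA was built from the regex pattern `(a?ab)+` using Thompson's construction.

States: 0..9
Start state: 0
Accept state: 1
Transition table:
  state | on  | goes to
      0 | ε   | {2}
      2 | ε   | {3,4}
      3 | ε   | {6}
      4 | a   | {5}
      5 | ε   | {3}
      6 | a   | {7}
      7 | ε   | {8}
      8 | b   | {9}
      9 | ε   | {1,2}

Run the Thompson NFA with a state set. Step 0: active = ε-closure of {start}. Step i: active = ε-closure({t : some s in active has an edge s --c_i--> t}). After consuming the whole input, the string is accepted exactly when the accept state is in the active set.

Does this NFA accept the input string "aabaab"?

initial (ε-close {0}): {0,2,3,4,6}
'a' @ 1: {3,5,6,7,8}
'a' @ 2: {7,8}
'b' @ 3: {1,2,3,4,6,9}  ✓accept
'a' @ 4: {3,5,6,7,8}
'a' @ 5: {7,8}
'b' @ 6: {1,2,3,4,6,9}  ✓accept
end set {1,2,3,4,6,9} — state 1 in

Answer: ACCEPT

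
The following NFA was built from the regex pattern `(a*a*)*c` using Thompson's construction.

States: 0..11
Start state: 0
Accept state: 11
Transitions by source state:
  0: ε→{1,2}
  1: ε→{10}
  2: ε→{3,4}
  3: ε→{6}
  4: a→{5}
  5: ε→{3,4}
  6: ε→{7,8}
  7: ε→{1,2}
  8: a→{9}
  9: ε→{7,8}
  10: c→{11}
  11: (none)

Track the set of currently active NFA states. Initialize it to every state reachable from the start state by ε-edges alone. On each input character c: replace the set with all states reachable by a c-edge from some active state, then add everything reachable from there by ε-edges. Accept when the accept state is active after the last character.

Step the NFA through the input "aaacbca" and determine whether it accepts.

start: ε-closure({0}) = {0,1,2,3,4,6,7,8,10}
'a' @ 1: {1,2,3,4,5,6,7,8,9,10}
'a' @ 2: {1,2,3,4,5,6,7,8,9,10}
'a' @ 3: {1,2,3,4,5,6,7,8,9,10}
'c' @ 4: {11}  ✓accept
'b' @ 5: {}  — dead — no transitions
rest 'ca' ignored (set empty)
final: {}; accept 11 not in set

Answer: REJECT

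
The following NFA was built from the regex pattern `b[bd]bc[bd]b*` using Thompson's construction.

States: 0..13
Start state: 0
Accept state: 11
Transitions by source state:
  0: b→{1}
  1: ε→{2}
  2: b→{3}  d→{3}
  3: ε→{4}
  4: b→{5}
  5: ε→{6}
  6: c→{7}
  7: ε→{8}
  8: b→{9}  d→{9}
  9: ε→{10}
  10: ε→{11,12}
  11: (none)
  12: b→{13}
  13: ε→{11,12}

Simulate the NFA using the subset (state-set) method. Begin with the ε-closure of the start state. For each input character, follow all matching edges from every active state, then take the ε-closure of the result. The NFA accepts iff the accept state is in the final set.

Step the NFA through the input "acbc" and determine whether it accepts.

start: ε-closure({0}) = {0}
'a' @ 1: {}  — dead — no transitions
rest 'cbc' ignored (set empty)
end set {} — state 11 not in

Answer: REJECT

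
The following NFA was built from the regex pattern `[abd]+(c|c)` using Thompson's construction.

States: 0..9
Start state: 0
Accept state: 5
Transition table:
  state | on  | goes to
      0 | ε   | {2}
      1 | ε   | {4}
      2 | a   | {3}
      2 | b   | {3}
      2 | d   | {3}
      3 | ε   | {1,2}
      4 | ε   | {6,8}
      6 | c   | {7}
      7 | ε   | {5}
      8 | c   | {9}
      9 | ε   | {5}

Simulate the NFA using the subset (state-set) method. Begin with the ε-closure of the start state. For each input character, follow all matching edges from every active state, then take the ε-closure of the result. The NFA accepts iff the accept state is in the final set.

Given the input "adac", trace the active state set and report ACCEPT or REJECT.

start: ε-closure({0}) = {0,2}
'a' @ 1: {1,2,3,4,6,8}
'd' @ 2: {1,2,3,4,6,8}
'a' @ 3: {1,2,3,4,6,8}
'c' @ 4: {5,7,9}  (accept∈set)
after full input: {5,7,9}  (accept=5 in)

Answer: ACCEPT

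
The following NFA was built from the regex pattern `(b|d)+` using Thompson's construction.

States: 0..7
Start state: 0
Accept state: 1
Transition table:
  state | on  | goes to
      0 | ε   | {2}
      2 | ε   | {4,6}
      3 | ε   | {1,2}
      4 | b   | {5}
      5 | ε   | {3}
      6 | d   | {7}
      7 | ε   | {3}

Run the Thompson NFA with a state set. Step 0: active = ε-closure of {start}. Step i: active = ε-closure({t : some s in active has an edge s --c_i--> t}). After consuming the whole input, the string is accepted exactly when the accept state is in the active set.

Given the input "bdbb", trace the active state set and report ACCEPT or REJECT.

Answer: ACCEPT

Steps:
start: ε-closure({0}) = {0,2,4,6}
'b' @ 1: {1,2,3,4,5,6}  [accepting]
'd' @ 2: {1,2,3,4,6,7}  [accepting]
'b' @ 3: {1,2,3,4,5,6}  [accepting]
'b' @ 4: {1,2,3,4,5,6}  [accepting]
final: {1,2,3,4,5,6}; accept 1 in set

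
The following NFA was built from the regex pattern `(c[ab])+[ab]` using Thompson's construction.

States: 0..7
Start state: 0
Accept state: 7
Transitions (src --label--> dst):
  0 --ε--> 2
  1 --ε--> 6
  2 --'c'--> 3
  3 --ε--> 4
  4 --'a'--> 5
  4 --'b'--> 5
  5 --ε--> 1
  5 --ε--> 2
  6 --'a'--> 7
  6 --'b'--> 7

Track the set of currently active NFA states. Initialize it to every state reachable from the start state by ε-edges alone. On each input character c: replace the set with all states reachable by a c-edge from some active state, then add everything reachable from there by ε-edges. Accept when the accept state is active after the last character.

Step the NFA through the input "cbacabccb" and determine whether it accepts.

start: ε-closure({0}) = {0,2}
'c' @ 1: {3,4}
'b' @ 2: {1,2,5,6}
'a' @ 3: {7}  (accept∈set)
'c' @ 4: {}  — dead — no transitions
rest 'abccb' ignored (set empty)
end set {} — state 7 not in

Answer: REJECT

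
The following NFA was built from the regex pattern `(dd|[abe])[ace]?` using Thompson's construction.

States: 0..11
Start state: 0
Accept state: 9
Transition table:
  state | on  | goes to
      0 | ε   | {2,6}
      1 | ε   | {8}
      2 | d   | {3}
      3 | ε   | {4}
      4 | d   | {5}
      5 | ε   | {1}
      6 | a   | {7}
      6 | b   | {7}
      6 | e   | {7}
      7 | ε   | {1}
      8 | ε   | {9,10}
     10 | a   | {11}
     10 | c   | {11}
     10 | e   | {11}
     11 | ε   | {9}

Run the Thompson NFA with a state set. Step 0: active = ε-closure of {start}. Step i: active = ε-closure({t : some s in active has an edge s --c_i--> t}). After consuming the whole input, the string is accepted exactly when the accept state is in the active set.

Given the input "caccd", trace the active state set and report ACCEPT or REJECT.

start: ε-closure({0}) = {0,2,6}
'c' @ 1: {}  — no active states
rest 'accd' ignored (set empty)
after full input: {}  (accept=9 not in)

Answer: REJECT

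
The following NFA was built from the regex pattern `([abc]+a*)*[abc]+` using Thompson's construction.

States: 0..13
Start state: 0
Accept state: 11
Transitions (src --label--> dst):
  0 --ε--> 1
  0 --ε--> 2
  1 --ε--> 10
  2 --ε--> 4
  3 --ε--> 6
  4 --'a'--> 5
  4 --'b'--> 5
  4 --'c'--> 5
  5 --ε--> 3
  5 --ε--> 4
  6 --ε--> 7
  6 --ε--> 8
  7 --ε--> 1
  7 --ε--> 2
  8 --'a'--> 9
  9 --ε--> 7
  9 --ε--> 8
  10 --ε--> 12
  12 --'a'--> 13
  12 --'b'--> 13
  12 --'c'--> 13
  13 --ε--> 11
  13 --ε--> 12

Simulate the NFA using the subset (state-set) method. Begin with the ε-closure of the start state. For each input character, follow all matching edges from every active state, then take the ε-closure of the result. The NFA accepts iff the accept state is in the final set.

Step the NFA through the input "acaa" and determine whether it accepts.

Answer: ACCEPT

Steps:
S₀ = ε-closure({0}) = {0,1,2,4,10,12}
'a' @ 1: {1,2,3,4,5,6,7,8,10,11,12,13}  (accept∈set)
'c' @ 2: {1,2,3,4,5,6,7,8,10,11,12,13}  (accept∈set)
'a' @ 3: {1,2,3,4,5,6,7,8,9,10,11,12,13}  (accept∈set)
'a' @ 4: {1,2,3,4,5,6,7,8,9,10,11,12,13}  (accept∈set)
after full input: {1,2,3,4,5,6,7,8,9,10,11,12,13}  (accept=11 in)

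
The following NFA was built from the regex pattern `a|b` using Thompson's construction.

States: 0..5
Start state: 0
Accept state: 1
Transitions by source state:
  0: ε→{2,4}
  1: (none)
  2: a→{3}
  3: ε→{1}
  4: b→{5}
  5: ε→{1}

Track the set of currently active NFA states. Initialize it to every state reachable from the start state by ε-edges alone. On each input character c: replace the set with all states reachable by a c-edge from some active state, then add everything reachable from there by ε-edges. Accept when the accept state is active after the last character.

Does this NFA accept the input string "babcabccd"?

initial (ε-close {0}): {0,2,4}
'b' @ 1: {1,5}  (accept∈set)
'a' @ 2: {}  — no active states
rest 'bcabccd' ignored (set empty)
after full input: {}  (accept=1 not in)

Answer: REJECT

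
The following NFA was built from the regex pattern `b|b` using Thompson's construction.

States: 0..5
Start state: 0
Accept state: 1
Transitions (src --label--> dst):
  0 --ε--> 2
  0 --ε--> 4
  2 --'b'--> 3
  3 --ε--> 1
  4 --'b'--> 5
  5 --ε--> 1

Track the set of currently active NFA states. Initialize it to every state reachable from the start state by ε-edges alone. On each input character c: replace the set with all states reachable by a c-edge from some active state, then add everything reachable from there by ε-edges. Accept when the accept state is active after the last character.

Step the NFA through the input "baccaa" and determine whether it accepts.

initial (ε-close {0}): {0,2,4}
'b' @ 1: {1,3,5}  (accept∈set)
'a' @ 2: {}  — state set empty
rest 'ccaa' ignored (set empty)
after full input: {}  (accept=1 not in)

Answer: REJECT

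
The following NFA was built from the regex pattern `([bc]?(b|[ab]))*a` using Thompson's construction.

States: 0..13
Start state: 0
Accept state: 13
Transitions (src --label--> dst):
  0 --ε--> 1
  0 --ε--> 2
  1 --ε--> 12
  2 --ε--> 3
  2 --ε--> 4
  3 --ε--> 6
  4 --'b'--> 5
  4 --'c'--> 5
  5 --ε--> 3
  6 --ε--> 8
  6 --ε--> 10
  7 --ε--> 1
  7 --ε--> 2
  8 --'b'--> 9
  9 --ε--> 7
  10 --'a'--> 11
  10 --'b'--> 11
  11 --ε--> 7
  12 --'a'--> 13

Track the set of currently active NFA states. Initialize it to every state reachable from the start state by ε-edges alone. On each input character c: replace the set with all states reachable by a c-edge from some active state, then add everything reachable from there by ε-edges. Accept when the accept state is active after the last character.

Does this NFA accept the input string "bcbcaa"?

initial (ε-close {0}): {0,1,2,3,4,6,8,10,12}
'b' @ 1: {1,2,3,4,5,6,7,8,9,10,11,12}
'c' @ 2: {3,5,6,8,10}
'b' @ 3: {1,2,3,4,6,7,8,9,10,11,12}
'c' @ 4: {3,5,6,8,10}
'a' @ 5: {1,2,3,4,6,7,8,10,11,12}
'a' @ 6: {1,2,3,4,6,7,8,10,11,12,13}  [accepting]
final: {1,2,3,4,6,7,8,10,11,12,13}; accept 13 in set

Answer: ACCEPT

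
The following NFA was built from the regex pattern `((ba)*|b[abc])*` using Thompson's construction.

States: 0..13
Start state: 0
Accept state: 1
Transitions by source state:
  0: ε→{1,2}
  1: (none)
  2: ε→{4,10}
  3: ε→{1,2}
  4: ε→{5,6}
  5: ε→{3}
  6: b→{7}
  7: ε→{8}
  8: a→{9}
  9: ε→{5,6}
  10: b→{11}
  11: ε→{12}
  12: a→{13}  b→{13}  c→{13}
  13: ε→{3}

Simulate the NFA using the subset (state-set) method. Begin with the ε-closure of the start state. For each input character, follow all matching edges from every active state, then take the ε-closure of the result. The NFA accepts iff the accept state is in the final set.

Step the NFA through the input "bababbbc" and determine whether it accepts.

Answer: ACCEPT

Steps:
initial (ε-close {0}): {0,1,2,3,4,5,6,10}
'b' @ 1: {7,8,11,12}
'a' @ 2: {1,2,3,4,5,6,9,10,13}  ✓accept
'b' @ 3: {7,8,11,12}
'a' @ 4: {1,2,3,4,5,6,9,10,13}  ✓accept
'b' @ 5: {7,8,11,12}
'b' @ 6: {1,2,3,4,5,6,10,13}  ✓accept
'b' @ 7: {7,8,11,12}
'c' @ 8: {1,2,3,4,5,6,10,13}  ✓accept
end set {1,2,3,4,5,6,10,13} — state 1 in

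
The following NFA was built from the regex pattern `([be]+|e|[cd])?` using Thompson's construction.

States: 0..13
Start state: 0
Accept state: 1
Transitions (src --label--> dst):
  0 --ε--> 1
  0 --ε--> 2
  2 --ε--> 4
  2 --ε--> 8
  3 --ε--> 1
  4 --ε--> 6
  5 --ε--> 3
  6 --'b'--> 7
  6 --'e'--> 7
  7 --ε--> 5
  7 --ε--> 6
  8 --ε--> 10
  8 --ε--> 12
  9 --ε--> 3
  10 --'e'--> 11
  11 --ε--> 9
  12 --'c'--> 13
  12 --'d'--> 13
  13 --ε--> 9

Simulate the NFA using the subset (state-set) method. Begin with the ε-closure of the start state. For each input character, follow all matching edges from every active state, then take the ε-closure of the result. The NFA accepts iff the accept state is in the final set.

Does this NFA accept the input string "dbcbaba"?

start: ε-closure({0}) = {0,1,2,4,6,8,10,12}
'd' @ 1: {1,3,9,13}  ✓accept
'b' @ 2: {}  — dead — no transitions
rest 'cbaba' ignored (set empty)
final: {}; accept 1 not in set

Answer: REJECT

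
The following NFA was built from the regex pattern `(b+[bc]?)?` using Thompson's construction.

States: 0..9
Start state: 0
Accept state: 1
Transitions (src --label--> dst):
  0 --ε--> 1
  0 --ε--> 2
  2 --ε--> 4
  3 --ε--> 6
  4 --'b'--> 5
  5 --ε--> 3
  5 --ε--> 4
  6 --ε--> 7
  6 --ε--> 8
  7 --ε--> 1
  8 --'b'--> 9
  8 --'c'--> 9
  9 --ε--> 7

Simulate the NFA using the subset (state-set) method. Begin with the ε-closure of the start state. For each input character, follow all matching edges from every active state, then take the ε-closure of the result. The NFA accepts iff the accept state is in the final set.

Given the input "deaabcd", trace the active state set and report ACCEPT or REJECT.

Answer: REJECT

Derivation:
initial (ε-close {0}): {0,1,2,4}
'd' @ 1: {}  — dead — no transitions
rest 'eaabcd' ignored (set empty)
after full input: {}  (accept=1 not in)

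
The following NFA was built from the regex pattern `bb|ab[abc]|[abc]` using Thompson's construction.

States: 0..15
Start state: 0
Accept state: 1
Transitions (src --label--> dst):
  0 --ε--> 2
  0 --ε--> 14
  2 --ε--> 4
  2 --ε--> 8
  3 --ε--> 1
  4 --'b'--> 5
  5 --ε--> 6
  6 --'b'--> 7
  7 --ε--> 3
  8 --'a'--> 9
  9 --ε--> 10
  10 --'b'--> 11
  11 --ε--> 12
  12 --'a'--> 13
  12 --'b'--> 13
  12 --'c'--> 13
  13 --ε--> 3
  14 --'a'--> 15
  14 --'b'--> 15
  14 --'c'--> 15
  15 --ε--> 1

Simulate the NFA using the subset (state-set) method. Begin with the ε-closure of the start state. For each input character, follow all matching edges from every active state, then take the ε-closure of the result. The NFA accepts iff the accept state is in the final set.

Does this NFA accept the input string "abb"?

start: ε-closure({0}) = {0,2,4,8,14}
'a' @ 1: {1,9,10,15}  (accept∈set)
'b' @ 2: {11,12}
'b' @ 3: {1,3,13}  (accept∈set)
final: {1,3,13}; accept 1 in set

Answer: ACCEPT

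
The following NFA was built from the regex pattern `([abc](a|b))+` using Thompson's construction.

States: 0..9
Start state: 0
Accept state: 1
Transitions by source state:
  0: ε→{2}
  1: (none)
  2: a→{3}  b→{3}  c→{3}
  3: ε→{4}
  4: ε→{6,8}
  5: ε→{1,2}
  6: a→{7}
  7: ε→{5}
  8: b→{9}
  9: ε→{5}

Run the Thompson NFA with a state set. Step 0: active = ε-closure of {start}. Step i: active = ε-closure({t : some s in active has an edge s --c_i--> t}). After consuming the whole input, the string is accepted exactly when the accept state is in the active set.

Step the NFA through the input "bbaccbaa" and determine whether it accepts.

Answer: REJECT

Trace:
start: ε-closure({0}) = {0,2}
'b' @ 1: {3,4,6,8}
'b' @ 2: {1,2,5,9}  ✓accept
'a' @ 3: {3,4,6,8}
'c' @ 4: {}  — dead — no transitions
rest 'cbaa' ignored (set empty)
end set {} — state 1 not in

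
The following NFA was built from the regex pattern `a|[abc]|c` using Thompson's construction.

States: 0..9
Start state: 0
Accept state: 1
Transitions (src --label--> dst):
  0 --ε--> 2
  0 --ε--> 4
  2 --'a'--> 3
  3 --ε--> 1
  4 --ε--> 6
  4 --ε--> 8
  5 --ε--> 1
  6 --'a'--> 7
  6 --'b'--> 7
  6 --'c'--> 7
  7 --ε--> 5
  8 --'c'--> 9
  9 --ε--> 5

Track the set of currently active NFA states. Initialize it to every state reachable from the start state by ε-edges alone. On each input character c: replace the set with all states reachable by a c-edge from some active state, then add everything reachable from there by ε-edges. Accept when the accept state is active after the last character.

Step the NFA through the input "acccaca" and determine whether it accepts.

S₀ = ε-closure({0}) = {0,2,4,6,8}
'a' @ 1: {1,3,5,7}  (accept∈set)
'c' @ 2: {}  — dead — no transitions
rest 'ccaca' ignored (set empty)
final: {}; accept 1 not in set

Answer: REJECT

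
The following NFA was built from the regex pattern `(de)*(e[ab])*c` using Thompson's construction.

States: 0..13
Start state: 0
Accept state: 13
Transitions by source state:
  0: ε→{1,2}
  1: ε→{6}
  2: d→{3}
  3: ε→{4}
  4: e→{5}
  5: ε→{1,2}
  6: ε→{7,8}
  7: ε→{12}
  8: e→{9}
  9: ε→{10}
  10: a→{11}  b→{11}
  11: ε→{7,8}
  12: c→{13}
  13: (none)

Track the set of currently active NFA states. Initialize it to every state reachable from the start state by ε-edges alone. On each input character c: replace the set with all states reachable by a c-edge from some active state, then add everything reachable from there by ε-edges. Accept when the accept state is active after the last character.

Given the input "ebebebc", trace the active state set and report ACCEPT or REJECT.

Answer: ACCEPT

Derivation:
S₀ = ε-closure({0}) = {0,1,2,6,7,8,12}
'e' @ 1: {9,10}
'b' @ 2: {7,8,11,12}
'e' @ 3: {9,10}
'b' @ 4: {7,8,11,12}
'e' @ 5: {9,10}
'b' @ 6: {7,8,11,12}
'c' @ 7: {13}  (accept∈set)
final: {13}; accept 13 in set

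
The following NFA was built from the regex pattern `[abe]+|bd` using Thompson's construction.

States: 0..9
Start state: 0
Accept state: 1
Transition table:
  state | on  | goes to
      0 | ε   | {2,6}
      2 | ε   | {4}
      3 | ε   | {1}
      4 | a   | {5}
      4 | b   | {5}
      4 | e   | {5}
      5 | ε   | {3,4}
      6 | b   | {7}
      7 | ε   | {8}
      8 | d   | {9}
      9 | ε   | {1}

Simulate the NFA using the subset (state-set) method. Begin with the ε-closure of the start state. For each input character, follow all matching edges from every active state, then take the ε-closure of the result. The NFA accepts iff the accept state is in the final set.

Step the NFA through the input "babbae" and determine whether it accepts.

Answer: ACCEPT

Trace:
start: ε-closure({0}) = {0,2,4,6}
'b' @ 1: {1,3,4,5,7,8}  [accepting]
'a' @ 2: {1,3,4,5}  [accepting]
'b' @ 3: {1,3,4,5}  [accepting]
'b' @ 4: {1,3,4,5}  [accepting]
'a' @ 5: {1,3,4,5}  [accepting]
'e' @ 6: {1,3,4,5}  [accepting]
end set {1,3,4,5} — state 1 in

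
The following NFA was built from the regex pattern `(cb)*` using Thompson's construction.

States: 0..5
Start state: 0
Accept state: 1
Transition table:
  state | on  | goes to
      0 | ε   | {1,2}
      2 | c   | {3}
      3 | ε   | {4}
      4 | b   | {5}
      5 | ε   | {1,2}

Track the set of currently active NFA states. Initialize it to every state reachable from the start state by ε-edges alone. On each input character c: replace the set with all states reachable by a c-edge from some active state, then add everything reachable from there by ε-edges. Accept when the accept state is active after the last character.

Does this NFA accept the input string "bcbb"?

Answer: REJECT

Trace:
start: ε-closure({0}) = {0,1,2}
'b' @ 1: {}  — state set empty
rest 'cbb' ignored (set empty)
end set {} — state 1 not in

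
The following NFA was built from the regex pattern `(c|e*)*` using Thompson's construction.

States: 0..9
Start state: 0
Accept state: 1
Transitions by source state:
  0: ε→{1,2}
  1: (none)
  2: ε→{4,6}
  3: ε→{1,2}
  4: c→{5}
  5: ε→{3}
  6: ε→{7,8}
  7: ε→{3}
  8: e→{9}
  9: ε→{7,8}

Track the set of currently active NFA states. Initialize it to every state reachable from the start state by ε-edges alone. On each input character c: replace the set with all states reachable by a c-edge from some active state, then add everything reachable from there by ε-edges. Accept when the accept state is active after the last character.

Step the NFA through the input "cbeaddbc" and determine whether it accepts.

S₀ = ε-closure({0}) = {0,1,2,3,4,6,7,8}
'c' @ 1: {1,2,3,4,5,6,7,8}  [accepting]
'b' @ 2: {}  — dead — no transitions
rest 'eaddbc' ignored (set empty)
after full input: {}  (accept=1 not in)

Answer: REJECT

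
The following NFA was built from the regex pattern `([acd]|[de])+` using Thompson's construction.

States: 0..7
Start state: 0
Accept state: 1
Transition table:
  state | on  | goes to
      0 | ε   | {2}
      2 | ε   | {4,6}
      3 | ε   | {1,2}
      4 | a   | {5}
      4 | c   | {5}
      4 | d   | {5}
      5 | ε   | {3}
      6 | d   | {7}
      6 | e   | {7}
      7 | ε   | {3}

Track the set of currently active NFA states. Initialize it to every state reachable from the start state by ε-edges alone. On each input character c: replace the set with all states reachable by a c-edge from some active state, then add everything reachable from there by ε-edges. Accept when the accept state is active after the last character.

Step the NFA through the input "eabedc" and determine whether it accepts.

Answer: REJECT

Derivation:
initial (ε-close {0}): {0,2,4,6}
'e' @ 1: {1,2,3,4,6,7}  [accepting]
'a' @ 2: {1,2,3,4,5,6}  [accepting]
'b' @ 3: {}  — state set empty
rest 'edc' ignored (set empty)
final: {}; accept 1 not in set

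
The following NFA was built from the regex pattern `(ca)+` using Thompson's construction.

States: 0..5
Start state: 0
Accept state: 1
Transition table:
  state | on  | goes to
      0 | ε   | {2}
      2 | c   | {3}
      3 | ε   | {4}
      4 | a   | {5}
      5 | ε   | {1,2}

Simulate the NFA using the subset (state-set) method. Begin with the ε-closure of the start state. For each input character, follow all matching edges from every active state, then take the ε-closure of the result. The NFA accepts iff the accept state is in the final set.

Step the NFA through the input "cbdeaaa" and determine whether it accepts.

Answer: REJECT

Derivation:
initial (ε-close {0}): {0,2}
'c' @ 1: {3,4}
'b' @ 2: {}  — dead — no transitions
rest 'deaaa' ignored (set empty)
after full input: {}  (accept=1 not in)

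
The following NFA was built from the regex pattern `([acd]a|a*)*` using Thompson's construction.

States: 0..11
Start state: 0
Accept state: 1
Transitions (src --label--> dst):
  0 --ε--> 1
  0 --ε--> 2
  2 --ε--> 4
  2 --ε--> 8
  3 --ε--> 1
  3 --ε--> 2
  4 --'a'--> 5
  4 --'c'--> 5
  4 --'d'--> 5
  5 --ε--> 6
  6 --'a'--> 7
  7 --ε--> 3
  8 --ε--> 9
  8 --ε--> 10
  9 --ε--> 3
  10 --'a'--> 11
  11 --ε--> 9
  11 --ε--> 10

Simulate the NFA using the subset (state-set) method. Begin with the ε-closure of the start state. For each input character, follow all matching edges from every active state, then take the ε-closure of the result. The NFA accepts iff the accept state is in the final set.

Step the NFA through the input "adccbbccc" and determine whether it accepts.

Answer: REJECT

Derivation:
initial (ε-close {0}): {0,1,2,3,4,8,9,10}
'a' @ 1: {1,2,3,4,5,6,8,9,10,11}  [accepting]
'd' @ 2: {5,6}
'c' @ 3: {}  — no active states
rest 'cbbccc' ignored (set empty)
after full input: {}  (accept=1 not in)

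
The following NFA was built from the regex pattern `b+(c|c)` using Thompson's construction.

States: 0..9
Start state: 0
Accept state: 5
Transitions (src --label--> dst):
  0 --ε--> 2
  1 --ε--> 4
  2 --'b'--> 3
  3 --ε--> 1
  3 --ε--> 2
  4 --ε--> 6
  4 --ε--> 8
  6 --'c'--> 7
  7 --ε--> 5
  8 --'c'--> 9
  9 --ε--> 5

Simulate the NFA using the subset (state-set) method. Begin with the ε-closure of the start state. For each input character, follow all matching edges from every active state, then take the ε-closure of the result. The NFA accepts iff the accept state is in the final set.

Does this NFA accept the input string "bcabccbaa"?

Answer: REJECT

Derivation:
start: ε-closure({0}) = {0,2}
'b' @ 1: {1,2,3,4,6,8}
'c' @ 2: {5,7,9}  (accept∈set)
'a' @ 3: {}  — state set empty
rest 'bccbaa' ignored (set empty)
end set {} — state 5 not in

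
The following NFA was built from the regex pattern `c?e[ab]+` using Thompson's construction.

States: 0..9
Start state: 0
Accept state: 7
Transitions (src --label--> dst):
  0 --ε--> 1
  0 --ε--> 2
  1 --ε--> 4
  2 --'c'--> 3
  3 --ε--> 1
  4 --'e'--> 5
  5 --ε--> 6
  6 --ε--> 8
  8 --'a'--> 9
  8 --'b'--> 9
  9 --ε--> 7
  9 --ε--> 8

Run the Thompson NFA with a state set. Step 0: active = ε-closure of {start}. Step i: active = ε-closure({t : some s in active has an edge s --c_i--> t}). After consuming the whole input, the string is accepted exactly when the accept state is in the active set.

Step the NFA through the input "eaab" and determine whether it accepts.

start: ε-closure({0}) = {0,1,2,4}
'e' @ 1: {5,6,8}
'a' @ 2: {7,8,9}  ✓accept
'a' @ 3: {7,8,9}  ✓accept
'b' @ 4: {7,8,9}  ✓accept
after full input: {7,8,9}  (accept=7 in)

Answer: ACCEPT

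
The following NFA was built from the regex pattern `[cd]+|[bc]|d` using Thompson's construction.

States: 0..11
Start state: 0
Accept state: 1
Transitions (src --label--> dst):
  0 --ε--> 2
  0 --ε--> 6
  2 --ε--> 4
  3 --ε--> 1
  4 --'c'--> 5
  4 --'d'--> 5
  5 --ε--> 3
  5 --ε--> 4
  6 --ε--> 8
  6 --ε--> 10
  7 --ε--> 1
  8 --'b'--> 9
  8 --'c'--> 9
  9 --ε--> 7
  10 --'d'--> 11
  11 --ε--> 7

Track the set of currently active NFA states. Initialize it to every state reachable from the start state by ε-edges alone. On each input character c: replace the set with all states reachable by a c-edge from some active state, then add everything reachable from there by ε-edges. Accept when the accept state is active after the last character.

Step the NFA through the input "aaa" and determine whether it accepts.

S₀ = ε-closure({0}) = {0,2,4,6,8,10}
'a' @ 1: {}  — state set empty
rest 'aa' ignored (set empty)
after full input: {}  (accept=1 not in)

Answer: REJECT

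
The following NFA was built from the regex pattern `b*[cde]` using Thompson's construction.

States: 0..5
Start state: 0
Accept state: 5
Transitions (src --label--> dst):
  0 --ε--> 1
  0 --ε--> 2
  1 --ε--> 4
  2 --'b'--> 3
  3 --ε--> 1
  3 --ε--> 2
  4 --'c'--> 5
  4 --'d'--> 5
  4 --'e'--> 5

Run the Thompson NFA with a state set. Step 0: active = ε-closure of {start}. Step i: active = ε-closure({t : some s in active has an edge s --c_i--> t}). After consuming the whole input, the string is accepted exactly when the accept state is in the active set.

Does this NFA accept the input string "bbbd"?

start: ε-closure({0}) = {0,1,2,4}
'b' @ 1: {1,2,3,4}
'b' @ 2: {1,2,3,4}
'b' @ 3: {1,2,3,4}
'd' @ 4: {5}  (accept∈set)
final: {5}; accept 5 in set

Answer: ACCEPT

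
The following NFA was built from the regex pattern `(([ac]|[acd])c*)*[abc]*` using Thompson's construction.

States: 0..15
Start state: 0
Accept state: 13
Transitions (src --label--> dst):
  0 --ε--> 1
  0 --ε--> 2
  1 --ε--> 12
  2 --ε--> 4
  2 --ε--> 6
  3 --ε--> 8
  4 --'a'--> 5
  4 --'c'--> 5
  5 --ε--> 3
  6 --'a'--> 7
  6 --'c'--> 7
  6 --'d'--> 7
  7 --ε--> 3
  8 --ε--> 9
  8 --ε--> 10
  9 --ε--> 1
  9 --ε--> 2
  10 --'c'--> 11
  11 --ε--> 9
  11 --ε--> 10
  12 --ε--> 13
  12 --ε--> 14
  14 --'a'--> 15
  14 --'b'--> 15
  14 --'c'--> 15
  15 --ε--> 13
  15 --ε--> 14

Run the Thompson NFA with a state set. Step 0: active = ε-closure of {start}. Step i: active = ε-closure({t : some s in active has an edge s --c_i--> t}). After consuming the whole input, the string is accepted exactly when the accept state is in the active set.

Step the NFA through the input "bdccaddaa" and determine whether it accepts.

S₀ = ε-closure({0}) = {0,1,2,4,6,12,13,14}
'b' @ 1: {13,14,15}  (accept∈set)
'd' @ 2: {}  — no active states
rest 'ccaddaa' ignored (set empty)
end set {} — state 13 not in

Answer: REJECT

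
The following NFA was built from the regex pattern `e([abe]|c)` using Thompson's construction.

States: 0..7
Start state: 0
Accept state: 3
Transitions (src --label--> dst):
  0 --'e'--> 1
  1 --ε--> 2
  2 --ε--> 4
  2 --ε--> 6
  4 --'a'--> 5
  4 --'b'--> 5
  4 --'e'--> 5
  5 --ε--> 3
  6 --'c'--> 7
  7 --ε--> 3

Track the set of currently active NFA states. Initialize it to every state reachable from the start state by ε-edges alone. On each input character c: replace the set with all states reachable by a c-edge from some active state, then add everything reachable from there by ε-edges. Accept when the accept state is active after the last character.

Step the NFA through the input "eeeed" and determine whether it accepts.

initial (ε-close {0}): {0}
'e' @ 1: {1,2,4,6}
'e' @ 2: {3,5}  [accepting]
'e' @ 3: {}  — state set empty
rest 'ed' ignored (set empty)
after full input: {}  (accept=3 not in)

Answer: REJECT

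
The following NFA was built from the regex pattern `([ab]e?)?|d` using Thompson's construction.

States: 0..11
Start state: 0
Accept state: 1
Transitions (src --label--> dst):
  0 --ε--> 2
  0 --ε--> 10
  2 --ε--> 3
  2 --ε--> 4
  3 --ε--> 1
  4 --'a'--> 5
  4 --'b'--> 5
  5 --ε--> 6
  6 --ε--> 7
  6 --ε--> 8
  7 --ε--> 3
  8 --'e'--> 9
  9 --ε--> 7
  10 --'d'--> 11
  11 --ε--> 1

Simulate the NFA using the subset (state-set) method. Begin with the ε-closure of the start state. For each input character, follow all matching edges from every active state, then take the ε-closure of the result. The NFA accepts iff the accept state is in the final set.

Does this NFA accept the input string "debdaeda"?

S₀ = ε-closure({0}) = {0,1,2,3,4,10}
'd' @ 1: {1,11}  [accepting]
'e' @ 2: {}  — no active states
rest 'bdaeda' ignored (set empty)
end set {} — state 1 not in

Answer: REJECT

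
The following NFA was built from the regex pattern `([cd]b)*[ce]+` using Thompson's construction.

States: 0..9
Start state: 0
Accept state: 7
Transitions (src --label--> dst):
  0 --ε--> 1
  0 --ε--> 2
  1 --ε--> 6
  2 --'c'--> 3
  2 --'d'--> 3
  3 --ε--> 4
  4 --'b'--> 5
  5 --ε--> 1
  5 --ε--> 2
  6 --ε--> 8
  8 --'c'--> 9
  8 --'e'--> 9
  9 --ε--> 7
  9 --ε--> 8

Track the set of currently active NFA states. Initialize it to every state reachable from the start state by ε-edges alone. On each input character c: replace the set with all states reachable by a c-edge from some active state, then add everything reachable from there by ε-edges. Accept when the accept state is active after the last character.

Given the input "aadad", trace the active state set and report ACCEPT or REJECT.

start: ε-closure({0}) = {0,1,2,6,8}
'a' @ 1: {}  — state set empty
rest 'adad' ignored (set empty)
end set {} — state 7 not in

Answer: REJECT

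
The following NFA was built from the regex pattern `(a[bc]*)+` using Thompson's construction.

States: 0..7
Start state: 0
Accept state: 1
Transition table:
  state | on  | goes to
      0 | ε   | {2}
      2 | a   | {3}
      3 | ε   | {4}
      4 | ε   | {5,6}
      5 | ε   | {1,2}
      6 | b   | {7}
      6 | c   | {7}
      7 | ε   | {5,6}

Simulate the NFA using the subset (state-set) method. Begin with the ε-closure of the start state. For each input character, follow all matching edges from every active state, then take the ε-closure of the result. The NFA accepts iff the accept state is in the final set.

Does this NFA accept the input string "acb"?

start: ε-closure({0}) = {0,2}
'a' @ 1: {1,2,3,4,5,6}  ✓accept
'c' @ 2: {1,2,5,6,7}  ✓accept
'b' @ 3: {1,2,5,6,7}  ✓accept
after full input: {1,2,5,6,7}  (accept=1 in)

Answer: ACCEPT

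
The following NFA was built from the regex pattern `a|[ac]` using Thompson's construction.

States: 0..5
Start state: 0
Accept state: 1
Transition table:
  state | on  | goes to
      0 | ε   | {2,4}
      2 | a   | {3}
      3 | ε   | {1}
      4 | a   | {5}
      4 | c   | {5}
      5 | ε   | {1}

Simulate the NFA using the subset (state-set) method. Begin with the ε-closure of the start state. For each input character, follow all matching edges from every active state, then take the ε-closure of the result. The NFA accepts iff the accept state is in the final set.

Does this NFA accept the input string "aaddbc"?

initial (ε-close {0}): {0,2,4}
'a' @ 1: {1,3,5}  [accepting]
'a' @ 2: {}  — state set empty
rest 'ddbc' ignored (set empty)
end set {} — state 1 not in

Answer: REJECT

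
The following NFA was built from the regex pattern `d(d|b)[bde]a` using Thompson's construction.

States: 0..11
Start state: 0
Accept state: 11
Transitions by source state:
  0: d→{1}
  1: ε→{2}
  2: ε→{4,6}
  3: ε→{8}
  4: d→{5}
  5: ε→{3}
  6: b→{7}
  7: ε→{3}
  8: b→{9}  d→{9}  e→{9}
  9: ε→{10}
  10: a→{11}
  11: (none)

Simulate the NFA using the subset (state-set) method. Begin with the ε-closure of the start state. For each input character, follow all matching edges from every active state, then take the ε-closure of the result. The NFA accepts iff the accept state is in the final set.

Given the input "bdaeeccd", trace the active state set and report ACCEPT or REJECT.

Answer: REJECT

Derivation:
initial (ε-close {0}): {0}
'b' @ 1: {}  — dead — no transitions
rest 'daeeccd' ignored (set empty)
final: {}; accept 11 not in set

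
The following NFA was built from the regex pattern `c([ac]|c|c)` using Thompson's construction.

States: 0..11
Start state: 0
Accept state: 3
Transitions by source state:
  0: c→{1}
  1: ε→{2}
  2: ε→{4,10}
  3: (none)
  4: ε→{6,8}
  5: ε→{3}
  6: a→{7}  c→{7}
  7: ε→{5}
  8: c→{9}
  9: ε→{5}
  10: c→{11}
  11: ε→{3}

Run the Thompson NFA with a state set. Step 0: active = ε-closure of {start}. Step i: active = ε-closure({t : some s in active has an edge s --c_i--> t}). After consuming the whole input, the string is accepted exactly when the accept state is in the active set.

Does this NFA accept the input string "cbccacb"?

initial (ε-close {0}): {0}
'c' @ 1: {1,2,4,6,8,10}
'b' @ 2: {}  — dead — no transitions
rest 'ccacb' ignored (set empty)
after full input: {}  (accept=3 not in)

Answer: REJECT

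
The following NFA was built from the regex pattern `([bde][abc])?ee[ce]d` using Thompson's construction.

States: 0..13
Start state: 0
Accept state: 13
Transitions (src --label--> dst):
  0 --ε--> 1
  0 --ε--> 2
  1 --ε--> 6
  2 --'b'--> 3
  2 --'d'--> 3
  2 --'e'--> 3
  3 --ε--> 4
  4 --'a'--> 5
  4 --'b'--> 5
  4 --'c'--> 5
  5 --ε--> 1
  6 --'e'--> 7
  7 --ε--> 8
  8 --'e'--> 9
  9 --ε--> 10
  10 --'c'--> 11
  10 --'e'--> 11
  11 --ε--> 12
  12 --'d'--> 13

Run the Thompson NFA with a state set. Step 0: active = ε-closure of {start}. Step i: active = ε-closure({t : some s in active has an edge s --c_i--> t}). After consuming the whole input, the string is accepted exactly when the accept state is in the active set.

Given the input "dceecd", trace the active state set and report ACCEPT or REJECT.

Answer: ACCEPT

Trace:
S₀ = ε-closure({0}) = {0,1,2,6}
'd' @ 1: {3,4}
'c' @ 2: {1,5,6}
'e' @ 3: {7,8}
'e' @ 4: {9,10}
'c' @ 5: {11,12}
'd' @ 6: {13}  ✓accept
end set {13} — state 13 in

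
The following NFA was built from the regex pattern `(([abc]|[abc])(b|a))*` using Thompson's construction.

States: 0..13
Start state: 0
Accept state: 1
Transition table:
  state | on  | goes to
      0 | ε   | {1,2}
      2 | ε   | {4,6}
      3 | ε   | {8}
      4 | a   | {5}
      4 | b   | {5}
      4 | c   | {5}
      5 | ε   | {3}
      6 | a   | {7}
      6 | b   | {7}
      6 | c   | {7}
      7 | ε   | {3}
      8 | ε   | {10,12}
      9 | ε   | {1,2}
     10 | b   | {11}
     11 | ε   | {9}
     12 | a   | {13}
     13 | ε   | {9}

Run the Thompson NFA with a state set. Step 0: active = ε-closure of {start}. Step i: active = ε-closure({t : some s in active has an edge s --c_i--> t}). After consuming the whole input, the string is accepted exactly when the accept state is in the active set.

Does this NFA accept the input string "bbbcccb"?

S₀ = ε-closure({0}) = {0,1,2,4,6}
'b' @ 1: {3,5,7,8,10,12}
'b' @ 2: {1,2,4,6,9,11}  (accept∈set)
'b' @ 3: {3,5,7,8,10,12}
'c' @ 4: {}  — state set empty
rest 'ccb' ignored (set empty)
end set {} — state 1 not in

Answer: REJECT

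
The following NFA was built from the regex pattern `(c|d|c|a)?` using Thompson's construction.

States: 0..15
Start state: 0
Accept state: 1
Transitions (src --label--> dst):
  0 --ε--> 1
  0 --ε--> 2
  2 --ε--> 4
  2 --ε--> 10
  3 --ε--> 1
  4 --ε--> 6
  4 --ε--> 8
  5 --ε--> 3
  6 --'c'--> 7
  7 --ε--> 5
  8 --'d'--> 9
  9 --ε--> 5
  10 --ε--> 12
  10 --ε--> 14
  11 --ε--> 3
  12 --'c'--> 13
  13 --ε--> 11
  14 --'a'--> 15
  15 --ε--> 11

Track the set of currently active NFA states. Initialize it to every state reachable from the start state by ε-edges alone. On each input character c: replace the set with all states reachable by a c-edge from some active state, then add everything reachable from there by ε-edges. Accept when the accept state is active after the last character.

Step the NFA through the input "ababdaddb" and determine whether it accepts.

Answer: REJECT

Trace:
S₀ = ε-closure({0}) = {0,1,2,4,6,8,10,12,14}
'a' @ 1: {1,3,11,15}  ✓accept
'b' @ 2: {}  — state set empty
rest 'abdaddb' ignored (set empty)
final: {}; accept 1 not in set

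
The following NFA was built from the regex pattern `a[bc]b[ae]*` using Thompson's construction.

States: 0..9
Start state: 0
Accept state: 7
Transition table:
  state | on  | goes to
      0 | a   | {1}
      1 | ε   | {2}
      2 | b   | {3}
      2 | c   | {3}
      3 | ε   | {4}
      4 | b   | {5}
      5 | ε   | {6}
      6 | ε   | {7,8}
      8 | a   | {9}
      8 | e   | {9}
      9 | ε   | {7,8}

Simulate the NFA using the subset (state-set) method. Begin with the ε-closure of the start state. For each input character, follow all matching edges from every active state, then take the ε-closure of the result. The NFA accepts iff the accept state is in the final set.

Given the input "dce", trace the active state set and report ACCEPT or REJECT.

Answer: REJECT

Trace:
start: ε-closure({0}) = {0}
'd' @ 1: {}  — state set empty
rest 'ce' ignored (set empty)
end set {} — state 7 not in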